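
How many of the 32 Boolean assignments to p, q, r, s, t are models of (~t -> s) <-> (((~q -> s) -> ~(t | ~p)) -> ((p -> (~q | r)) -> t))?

26

Initial set: {((~t -> s) <-> (((~q -> s) -> ~(t | ~p)) -> ((p -> (~q | r)) -> t)))}.
((~t -> s) <-> (((~q -> s) -> ~(t | ~p)) -> ((p -> (~q | r)) -> t))): β-rule — branch into (~t -> s), (((~q -> s) -> ~(t | ~p)) -> ((p -> (~q | r)) -> t))  //  ~(~t -> s), ~(((~q -> s) -> ~(t | ~p)) -> ((p -> (~q | r)) -> t)).
  branch 1 (add (~t -> s), (((~q -> s) -> ~(t | ~p)) -> ((p -> (~q | r)) -> t))):
    (~t -> s): β-rule — branch into ~~t  //  s.
      branch 1.1 (add ~~t):
        (((~q -> s) -> ~(t | ~p)) -> ((p -> (~q | r)) -> t)): β-rule — branch into ~((~q -> s) -> ~(t | ~p))  //  ((p -> (~q | r)) -> t).
          branch 1.1.1 (add ~((~q -> s) -> ~(t | ~p))):
            ~((~q -> s) -> ~(t | ~p)): α-rule — add (~q -> s), ~~(t | ~p).
            (~q -> s): β-rule — branch into ~~q  //  s.
              branch 1.1.1.1 (add ~~q):
                ~~(t | ~p): β-rule — branch into t  //  ~p.
                  branch 1.1.1.1.1 (add t):
                    ○ open, literals {q=1, t=1}.
                  branch 1.1.1.1.2 (add ~p):
                    ○ open, literals {p=0, q=1, t=1}.
              branch 1.1.1.2 (add s):
                ~~(t | ~p): β-rule — branch into t  //  ~p.
                  branch 1.1.1.2.1 (add t):
                    ○ open, literals {s=1, t=1}.
                  branch 1.1.1.2.2 (add ~p):
                    ○ open, literals {p=0, s=1, t=1}.
          branch 1.1.2 (add ((p -> (~q | r)) -> t)):
            ((p -> (~q | r)) -> t): β-rule — branch into ~(p -> (~q | r))  //  t.
              branch 1.1.2.1 (add ~(p -> (~q | r))):
                ~(p -> (~q | r)): α-rule — add p, ~(~q | r).
                ~(~q | r): α-rule — add ~~q, ~r.
                ○ open, literals {p=1, q=1, r=0, t=1}.
              branch 1.1.2.2 (add t):
                ○ open, literals {t=1}.
      branch 1.2 (add s):
        (((~q -> s) -> ~(t | ~p)) -> ((p -> (~q | r)) -> t)): β-rule — branch into ~((~q -> s) -> ~(t | ~p))  //  ((p -> (~q | r)) -> t).
          branch 1.2.1 (add ~((~q -> s) -> ~(t | ~p))):
            ~((~q -> s) -> ~(t | ~p)): α-rule — add (~q -> s), ~~(t | ~p).
            (~q -> s): β-rule — branch into ~~q  //  s.
              branch 1.2.1.1 (add ~~q):
                ~~(t | ~p): β-rule — branch into t  //  ~p.
                  branch 1.2.1.1.1 (add t):
                    ○ open, literals {q=1, s=1, t=1}.
                  branch 1.2.1.1.2 (add ~p):
                    ○ open, literals {p=0, q=1, s=1}.
              branch 1.2.1.2 (add s):
                ~~(t | ~p): β-rule — branch into t  //  ~p.
                  branch 1.2.1.2.1 (add t):
                    ○ open, literals {s=1, t=1}.
                  branch 1.2.1.2.2 (add ~p):
                    ○ open, literals {p=0, s=1}.
          branch 1.2.2 (add ((p -> (~q | r)) -> t)):
            ((p -> (~q | r)) -> t): β-rule — branch into ~(p -> (~q | r))  //  t.
              branch 1.2.2.1 (add ~(p -> (~q | r))):
                ~(p -> (~q | r)): α-rule — add p, ~(~q | r).
                ~(~q | r): α-rule — add ~~q, ~r.
                ○ open, literals {p=1, q=1, r=0, s=1}.
              branch 1.2.2.2 (add t):
                ○ open, literals {s=1, t=1}.
  branch 2 (add ~(~t -> s), ~(((~q -> s) -> ~(t | ~p)) -> ((p -> (~q | r)) -> t))):
    ~(~t -> s): α-rule — add ~t, ~s.
    ~(((~q -> s) -> ~(t | ~p)) -> ((p -> (~q | r)) -> t)): α-rule — add ((~q -> s) -> ~(t | ~p)), ~((p -> (~q | r)) -> t).
    ~((p -> (~q | r)) -> t): α-rule — add (p -> (~q | r)), ~t.
    ((~q -> s) -> ~(t | ~p)): β-rule — branch into ~(~q -> s)  //  ~(t | ~p).
      branch 2.1 (add ~(~q -> s)):
        ~(~q -> s): α-rule — add ~q, ~s.
        (p -> (~q | r)): β-rule — branch into ~p  //  (~q | r).
          branch 2.1.1 (add ~p):
            ○ open, literals {p=0, q=0, s=0, t=0}.
          branch 2.1.2 (add (~q | r)):
            (~q | r): β-rule — branch into ~q  //  r.
              branch 2.1.2.1 (add ~q):
                ○ open, literals {q=0, s=0, t=0}.
              branch 2.1.2.2 (add r):
                ○ open, literals {q=0, r=1, s=0, t=0}.
      branch 2.2 (add ~(t | ~p)):
        ~(t | ~p): α-rule — add ~t, ~~p.
        (p -> (~q | r)): β-rule — branch into ~p  //  (~q | r).
          branch 2.2.1 (add ~p):
            × closes — contains both p and ~p.
          branch 2.2.2 (add (~q | r)):
            (~q | r): β-rule — branch into ~q  //  r.
              branch 2.2.2.1 (add ~q):
                ○ open, literals {p=1, q=0, s=0, t=0}.
              branch 2.2.2.2 (add r):
                ○ open, literals {p=1, r=1, s=0, t=0}.
1 branch closed, 17 open.
Each open branch fixes some atoms; the unmentioned ones are free. Counting distinct full assignments: branch {q=1, t=1} (p, r, s) contributes 8 new; branch {p=0, q=1, t=1} (r, s) contributes 0 new; branch {s=1, t=1} (p, q, r) contributes 4 new; branch {p=0, s=1, t=1} (q, r) contributes 0 new; branch {p=1, q=1, r=0, t=1} (s) contributes 0 new; branch {t=1} (p, q, r, s) contributes 4 new; branch {q=1, s=1, t=1} (p, r) contributes 0 new; branch {p=0, q=1, s=1} (r, t) contributes 2 new; branch {s=1, t=1} (p, q, r) contributes 0 new; branch {p=0, s=1} (q, r, t) contributes 2 new; branch {p=1, q=1, r=0, s=1} (t) contributes 1 new; branch {s=1, t=1} (p, q, r) contributes 0 new; branch {p=0, q=0, s=0, t=0} (r) contributes 2 new; branch {q=0, s=0, t=0} (p, r) contributes 2 new; branch {q=0, r=1, s=0, t=0} (p) contributes 0 new; branch {p=1, q=0, s=0, t=0} (r) contributes 0 new; branch {p=1, r=1, s=0, t=0} (q) contributes 1 new. Total: 26.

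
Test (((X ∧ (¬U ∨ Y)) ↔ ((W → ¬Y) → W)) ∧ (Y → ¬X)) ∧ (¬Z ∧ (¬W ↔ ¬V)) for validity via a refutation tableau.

Not valid

Assume the negation and expand:
Initial set: {¬((((X ∧ (¬U ∨ Y)) ↔ ((W → ¬Y) → W)) ∧ (Y → ¬X)) ∧ (¬Z ∧ (¬W ↔ ¬V)))}.
¬((((X ∧ (¬U ∨ Y)) ↔ ((W → ¬Y) → W)) ∧ (Y → ¬X)) ∧ (¬Z ∧ (¬W ↔ ¬V))): β-rule — branch into ¬(((X ∧ (¬U ∨ Y)) ↔ ((W → ¬Y) → W)) ∧ (Y → ¬X))  //  ¬(¬Z ∧ (¬W ↔ ¬V)).
  branch 1 (add ¬(((X ∧ (¬U ∨ Y)) ↔ ((W → ¬Y) → W)) ∧ (Y → ¬X))):
    ¬(((X ∧ (¬U ∨ Y)) ↔ ((W → ¬Y) → W)) ∧ (Y → ¬X)): β-rule — branch into ¬((X ∧ (¬U ∨ Y)) ↔ ((W → ¬Y) → W))  //  ¬(Y → ¬X).
      branch 1.1 (add ¬((X ∧ (¬U ∨ Y)) ↔ ((W → ¬Y) → W))):
        ¬((X ∧ (¬U ∨ Y)) ↔ ((W → ¬Y) → W)): β-rule — branch into (X ∧ (¬U ∨ Y)), ¬((W → ¬Y) → W)  //  ¬(X ∧ (¬U ∨ Y)), ((W → ¬Y) → W).
          branch 1.1.1 (add (X ∧ (¬U ∨ Y)), ¬((W → ¬Y) → W)):
            (X ∧ (¬U ∨ Y)): α-rule — add X, (¬U ∨ Y).
            ¬((W → ¬Y) → W): α-rule — add (W → ¬Y), ¬W.
            (¬U ∨ Y): β-rule — branch into ¬U  //  Y.
              branch 1.1.1.1 (add ¬U):
                (W → ¬Y): β-rule — branch into ¬W  //  ¬Y.
                  branch 1.1.1.1.1 (add ¬W):
                    ○ open, literals {U=F, W=F, X=T}.
                  branch 1.1.1.1.2 (add ¬Y):
                    ○ open, literals {U=F, W=F, X=T, Y=F}.
              branch 1.1.1.2 (add Y):
                (W → ¬Y): β-rule — branch into ¬W  //  ¬Y.
                  branch 1.1.1.2.1 (add ¬W):
                    ○ open, literals {W=F, X=T, Y=T}.
                  branch 1.1.1.2.2 (add ¬Y):
                    × closes — contains both Y and ¬Y.
          branch 1.1.2 (add ¬(X ∧ (¬U ∨ Y)), ((W → ¬Y) → W)):
            ¬(X ∧ (¬U ∨ Y)): β-rule — branch into ¬X  //  ¬(¬U ∨ Y).
              branch 1.1.2.1 (add ¬X):
                ((W → ¬Y) → W): β-rule — branch into ¬(W → ¬Y)  //  W.
                  branch 1.1.2.1.1 (add ¬(W → ¬Y)):
                    ¬(W → ¬Y): α-rule — add W, ¬¬Y.
                    ○ open, literals {W=T, X=F, Y=T}.
                  branch 1.1.2.1.2 (add W):
                    ○ open, literals {W=T, X=F}.
              branch 1.1.2.2 (add ¬(¬U ∨ Y)):
                ¬(¬U ∨ Y): α-rule — add ¬¬U, ¬Y.
                ((W → ¬Y) → W): β-rule — branch into ¬(W → ¬Y)  //  W.
                  branch 1.1.2.2.1 (add ¬(W → ¬Y)):
                    ¬(W → ¬Y): α-rule — add W, ¬¬Y.
                    × closes — contains both Y and ¬Y.
                  branch 1.1.2.2.2 (add W):
                    ○ open, literals {U=T, W=T, Y=F}.
      branch 1.2 (add ¬(Y → ¬X)):
        ¬(Y → ¬X): α-rule — add Y, ¬¬X.
        ○ open, literals {X=T, Y=T}.
  branch 2 (add ¬(¬Z ∧ (¬W ↔ ¬V))):
    ¬(¬Z ∧ (¬W ↔ ¬V)): β-rule — branch into ¬¬Z  //  ¬(¬W ↔ ¬V).
      branch 2.1 (add ¬¬Z):
        ○ open, literals {Z=T}.
      branch 2.2 (add ¬(¬W ↔ ¬V)):
        ¬(¬W ↔ ¬V): β-rule — branch into ¬W, ¬¬V  //  ¬¬W, ¬V.
          branch 2.2.1 (add ¬W, ¬¬V):
            ○ open, literals {V=T, W=F}.
          branch 2.2.2 (add ¬¬W, ¬V):
            ○ open, literals {V=F, W=T}.
2 branches closed, 10 open.
An open branch gives a countermodel: U=F, W=F, X=T (unmentioned atoms arbitrary); under it the original formula is false.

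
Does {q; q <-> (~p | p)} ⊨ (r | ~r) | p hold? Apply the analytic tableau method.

Initial set: {q; (q <-> (~p | p)); ~((r | ~r) | p)}.
~((r | ~r) | p): α-rule — add ~(r | ~r), ~p.
~(r | ~r): α-rule — add ~r, ~~r.
× closes — contains both r and ~r.
All 1 branch closes.
Every branch closed, so the premises entail the conclusion.

Yes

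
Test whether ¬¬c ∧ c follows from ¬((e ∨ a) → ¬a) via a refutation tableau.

Initial set: {T ¬((e ∨ a) → ¬a); F (¬¬c ∧ c)}.
T ¬((e ∨ a) → ¬a): α-rule — add T (e ∨ a), F ¬a.
F (¬¬c ∧ c): β-rule — branch into F ¬¬c  //  F c.
  branch 1 (add F ¬¬c):
    F ¬¬c: drop double negation, giving F c.
    T (e ∨ a): β-rule — branch into T e  //  T a.
      branch 1.1 (add T e):
        ○ open, literals {a=T, c=F, e=T}.
      branch 1.2 (add T a):
        ○ open, literals {a=T, c=F}.
  branch 2 (add F c):
    T (e ∨ a): β-rule — branch into T e  //  T a.
      branch 2.1 (add T e):
        ○ open, literals {a=T, c=F, e=T}.
      branch 2.2 (add T a):
        ○ open, literals {a=T, c=F}.
0 branches closed, 4 open.
An open branch gives a countermodel: a=T, c=F, e=T (unmentioned atoms arbitrary); the premises hold there but the conclusion fails.

No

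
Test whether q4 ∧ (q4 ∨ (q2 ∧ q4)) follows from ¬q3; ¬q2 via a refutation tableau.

No

Initial set: {T ¬q3; T ¬q2; F (q4 ∧ (q4 ∨ (q2 ∧ q4)))}.
F (q4 ∧ (q4 ∨ (q2 ∧ q4))): β-rule — branch into F q4  //  F (q4 ∨ (q2 ∧ q4)).
  branch 1 (add F q4):
    ○ open, literals {q2=false, q3=false, q4=false}.
  branch 2 (add F (q4 ∨ (q2 ∧ q4))):
    F (q4 ∨ (q2 ∧ q4)): α-rule — add F q4, F (q2 ∧ q4).
    F (q2 ∧ q4): β-rule — branch into F q2  //  F q4.
      branch 2.1 (add F q2):
        ○ open, literals {q2=false, q3=false, q4=false}.
      branch 2.2 (add F q4):
        ○ open, literals {q2=false, q3=false, q4=false}.
0 branches closed, 3 open.
An open branch gives a countermodel: q2=false, q3=false, q4=false (unmentioned atoms arbitrary); the premises hold there but the conclusion fails.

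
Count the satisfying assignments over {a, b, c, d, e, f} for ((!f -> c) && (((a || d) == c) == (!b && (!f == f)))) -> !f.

48

Initial set: {(((!f -> c) && (((a || d) == c) == (!b && (!f == f)))) -> !f)}.
(((!f -> c) && (((a || d) == c) == (!b && (!f == f)))) -> !f): β-rule — branch into !((!f -> c) && (((a || d) == c) == (!b && (!f == f))))  //  !f.
  branch 1 (add !((!f -> c) && (((a || d) == c) == (!b && (!f == f))))):
    !((!f -> c) && (((a || d) == c) == (!b && (!f == f)))): β-rule — branch into !(!f -> c)  //  !(((a || d) == c) == (!b && (!f == f))).
      branch 1.1 (add !(!f -> c)):
        !(!f -> c): α-rule — add !f, !c.
        ○ open, literals {c=false, f=false}.
      branch 1.2 (add !(((a || d) == c) == (!b && (!f == f)))):
        !(((a || d) == c) == (!b && (!f == f))): β-rule — branch into ((a || d) == c), !(!b && (!f == f))  //  !((a || d) == c), (!b && (!f == f)).
          branch 1.2.1 (add ((a || d) == c), !(!b && (!f == f))):
            ((a || d) == c): β-rule — branch into (a || d), c  //  !(a || d), !c.
              branch 1.2.1.1 (add (a || d), c):
                !(!b && (!f == f)): β-rule — branch into !!b  //  !(!f == f).
                  branch 1.2.1.1.1 (add !!b):
                    (a || d): β-rule — branch into a  //  d.
                      branch 1.2.1.1.1.1 (add a):
                        ○ open, literals {a=true, b=true, c=true}.
                      branch 1.2.1.1.1.2 (add d):
                        ○ open, literals {b=true, c=true, d=true}.
                  branch 1.2.1.1.2 (add !(!f == f)):
                    (a || d): β-rule — branch into a  //  d.
                      branch 1.2.1.1.2.1 (add a):
                        !(!f == f): β-rule — branch into !f, !f  //  !!f, f.
                          branch 1.2.1.1.2.1.1 (add !f, !f):
                            ○ open, literals {a=true, c=true, f=false}.
                          branch 1.2.1.1.2.1.2 (add !!f, f):
                            ○ open, literals {a=true, c=true, f=true}.
                      branch 1.2.1.1.2.2 (add d):
                        !(!f == f): β-rule — branch into !f, !f  //  !!f, f.
                          branch 1.2.1.1.2.2.1 (add !f, !f):
                            ○ open, literals {c=true, d=true, f=false}.
                          branch 1.2.1.1.2.2.2 (add !!f, f):
                            ○ open, literals {c=true, d=true, f=true}.
              branch 1.2.1.2 (add !(a || d), !c):
                !(a || d): α-rule — add !a, !d.
                !(!b && (!f == f)): β-rule — branch into !!b  //  !(!f == f).
                  branch 1.2.1.2.1 (add !!b):
                    ○ open, literals {a=false, b=true, c=false, d=false}.
                  branch 1.2.1.2.2 (add !(!f == f)):
                    !(!f == f): β-rule — branch into !f, !f  //  !!f, f.
                      branch 1.2.1.2.2.1 (add !f, !f):
                        ○ open, literals {a=false, c=false, d=false, f=false}.
                      branch 1.2.1.2.2.2 (add !!f, f):
                        ○ open, literals {a=false, c=false, d=false, f=true}.
          branch 1.2.2 (add !((a || d) == c), (!b && (!f == f))):
            (!b && (!f == f)): α-rule — add !b, (!f == f).
            !((a || d) == c): β-rule — branch into (a || d), !c  //  !(a || d), c.
              branch 1.2.2.1 (add (a || d), !c):
                (!f == f): β-rule — branch into !f, f  //  !!f, !f.
                  branch 1.2.2.1.1 (add !f, f):
                    × closes — contains both f and !f.
                  branch 1.2.2.1.2 (add !!f, !f):
                    × closes — contains both f and !f.
              branch 1.2.2.2 (add !(a || d), c):
                !(a || d): α-rule — add !a, !d.
                (!f == f): β-rule — branch into !f, f  //  !!f, !f.
                  branch 1.2.2.2.1 (add !f, f):
                    × closes — contains both f and !f.
                  branch 1.2.2.2.2 (add !!f, !f):
                    × closes — contains both f and !f.
  branch 2 (add !f):
    ○ open, literals {f=false}.
4 branches closed, 11 open.
Each open branch fixes some atoms; the unmentioned ones are free. Counting distinct full assignments: branch {c=false, f=false} (a, b, d, e) contributes 16 new; branch {a=true, b=true, c=true} (d, e, f) contributes 8 new; branch {b=true, c=true, d=true} (a, e, f) contributes 4 new; branch {a=true, c=true, f=false} (b, d, e) contributes 4 new; branch {a=true, c=true, f=true} (b, d, e) contributes 4 new; branch {c=true, d=true, f=false} (a, b, e) contributes 2 new; branch {c=true, d=true, f=true} (a, b, e) contributes 2 new; branch {a=false, b=true, c=false, d=false} (e, f) contributes 2 new; branch {a=false, c=false, d=false, f=false} (b, e) contributes 0 new; branch {a=false, c=false, d=false, f=true} (b, e) contributes 2 new; branch {f=false} (a, b, c, d, e) contributes 4 new. Total: 48.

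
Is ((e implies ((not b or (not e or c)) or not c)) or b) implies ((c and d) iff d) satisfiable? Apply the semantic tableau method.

Satisfiable

Initial set: {T (((e implies ((not b or (not e or c)) or not c)) or b) implies ((c and d) iff d))}.
T (((e implies ((not b or (not e or c)) or not c)) or b) implies ((c and d) iff d)): β-rule — branch into F ((e implies ((not b or (not e or c)) or not c)) or b)  //  T ((c and d) iff d).
  branch 1 (add F ((e implies ((not b or (not e or c)) or not c)) or b)):
    F ((e implies ((not b or (not e or c)) or not c)) or b): α-rule — add F (e implies ((not b or (not e or c)) or not c)), F b.
    F (e implies ((not b or (not e or c)) or not c)): α-rule — add T e, F ((not b or (not e or c)) or not c).
    F ((not b or (not e or c)) or not c): α-rule — add F (not b or (not e or c)), F not c.
    F (not b or (not e or c)): α-rule — add F not b, F (not e or c).
    × closes — contains both b and not b.
  branch 2 (add T ((c and d) iff d)):
    T ((c and d) iff d): β-rule — branch into T (c and d), T d  //  F (c and d), F d.
      branch 2.1 (add T (c and d), T d):
        T (c and d): α-rule — add T c, T d.
        ○ open, literals {c=T, d=T}.
      branch 2.2 (add F (c and d), F d):
        F (c and d): β-rule — branch into F c  //  F d.
          branch 2.2.1 (add F c):
            ○ open, literals {c=F, d=F}.
          branch 2.2.2 (add F d):
            ○ open, literals {d=F}.
1 branch closed, 3 open.
An open branch gives a satisfying assignment: c=T, d=T.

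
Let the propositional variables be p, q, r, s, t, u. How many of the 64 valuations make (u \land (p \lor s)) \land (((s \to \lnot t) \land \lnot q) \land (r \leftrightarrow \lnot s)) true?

Initial set: {T ((u \land (p \lor s)) \land (((s \to \lnot t) \land \lnot q) \land (r \leftrightarrow \lnot s)))}.
T ((u \land (p \lor s)) \land (((s \to \lnot t) \land \lnot q) \land (r \leftrightarrow \lnot s))): α-rule — add T (u \land (p \lor s)), T (((s \to \lnot t) \land \lnot q) \land (r \leftrightarrow \lnot s)).
T (u \land (p \lor s)): α-rule — add T u, T (p \lor s).
T (((s \to \lnot t) \land \lnot q) \land (r \leftrightarrow \lnot s)): α-rule — add T ((s \to \lnot t) \land \lnot q), T (r \leftrightarrow \lnot s).
T ((s \to \lnot t) \land \lnot q): α-rule — add T (s \to \lnot t), T \lnot q.
T (p \lor s): β-rule — branch into T p  //  T s.
  branch 1 (add T p):
    T (r \leftrightarrow \lnot s): β-rule — branch into T r, T \lnot s  //  F r, F \lnot s.
      branch 1.1 (add T r, T \lnot s):
        T (s \to \lnot t): β-rule — branch into F s  //  T \lnot t.
          branch 1.1.1 (add F s):
            ○ open, literals {p=T, q=F, r=T, s=F, u=T}.
          branch 1.1.2 (add T \lnot t):
            ○ open, literals {p=T, q=F, r=T, s=F, t=F, u=T}.
      branch 1.2 (add F r, F \lnot s):
        T (s \to \lnot t): β-rule — branch into F s  //  T \lnot t.
          branch 1.2.1 (add F s):
            × closes — contains both s and \lnot s.
          branch 1.2.2 (add T \lnot t):
            ○ open, literals {p=T, q=F, r=F, s=T, t=F, u=T}.
  branch 2 (add T s):
    T (r \leftrightarrow \lnot s): β-rule — branch into T r, T \lnot s  //  F r, F \lnot s.
      branch 2.1 (add T r, T \lnot s):
        × closes — contains both s and \lnot s.
      branch 2.2 (add F r, F \lnot s):
        T (s \to \lnot t): β-rule — branch into F s  //  T \lnot t.
          branch 2.2.1 (add F s):
            × closes — contains both s and \lnot s.
          branch 2.2.2 (add T \lnot t):
            ○ open, literals {q=F, r=F, s=T, t=F, u=T}.
3 branches closed, 4 open.
Each open branch fixes some atoms; the unmentioned ones are free. Counting distinct full assignments: branch {p=T, q=F, r=T, s=F, u=T} (t) contributes 2 new; branch {p=T, q=F, r=T, s=F, t=F, u=T} (none free) contributes 0 new; branch {p=T, q=F, r=F, s=T, t=F, u=T} (none free) contributes 1 new; branch {q=F, r=F, s=T, t=F, u=T} (p) contributes 1 new. Total: 4.

4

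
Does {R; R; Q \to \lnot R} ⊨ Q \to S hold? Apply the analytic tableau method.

Initial set: {R; R; (Q \to \lnot R); \lnot (Q \to S)}.
\lnot (Q \to S): α-rule — add Q, \lnot S.
(Q \to \lnot R): β-rule — branch into \lnot Q  //  \lnot R.
  branch 1 (add \lnot Q):
    × closes — contains both Q and \lnot Q.
  branch 2 (add \lnot R):
    × closes — contains both R and \lnot R.
All 2 branches close.
Every branch closed, so the premises entail the conclusion.

Yes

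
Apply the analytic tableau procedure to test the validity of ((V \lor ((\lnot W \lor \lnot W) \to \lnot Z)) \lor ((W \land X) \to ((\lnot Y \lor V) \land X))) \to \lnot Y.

Assume the negation and expand:
Initial set: {\lnot (((V \lor ((\lnot W \lor \lnot W) \to \lnot Z)) \lor ((W \land X) \to ((\lnot Y \lor V) \land X))) \to \lnot Y)}.
\lnot (((V \lor ((\lnot W \lor \lnot W) \to \lnot Z)) \lor ((W \land X) \to ((\lnot Y \lor V) \land X))) \to \lnot Y): α-rule — add ((V \lor ((\lnot W \lor \lnot W) \to \lnot Z)) \lor ((W \land X) \to ((\lnot Y \lor V) \land X))), \lnot \lnot Y.
((V \lor ((\lnot W \lor \lnot W) \to \lnot Z)) \lor ((W \land X) \to ((\lnot Y \lor V) \land X))): β-rule — branch into (V \lor ((\lnot W \lor \lnot W) \to \lnot Z))  //  ((W \land X) \to ((\lnot Y \lor V) \land X)).
  branch 1 (add (V \lor ((\lnot W \lor \lnot W) \to \lnot Z))):
    (V \lor ((\lnot W \lor \lnot W) \to \lnot Z)): β-rule — branch into V  //  ((\lnot W \lor \lnot W) \to \lnot Z).
      branch 1.1 (add V):
        ○ open, literals {V=true, Y=true}.
      branch 1.2 (add ((\lnot W \lor \lnot W) \to \lnot Z)):
        ((\lnot W \lor \lnot W) \to \lnot Z): β-rule — branch into \lnot (\lnot W \lor \lnot W)  //  \lnot Z.
          branch 1.2.1 (add \lnot (\lnot W \lor \lnot W)):
            \lnot (\lnot W \lor \lnot W): α-rule — add \lnot \lnot W, \lnot \lnot W.
            ○ open, literals {W=true, Y=true}.
          branch 1.2.2 (add \lnot Z):
            ○ open, literals {Y=true, Z=false}.
  branch 2 (add ((W \land X) \to ((\lnot Y \lor V) \land X))):
    ((W \land X) \to ((\lnot Y \lor V) \land X)): β-rule — branch into \lnot (W \land X)  //  ((\lnot Y \lor V) \land X).
      branch 2.1 (add \lnot (W \land X)):
        \lnot (W \land X): β-rule — branch into \lnot W  //  \lnot X.
          branch 2.1.1 (add \lnot W):
            ○ open, literals {W=false, Y=true}.
          branch 2.1.2 (add \lnot X):
            ○ open, literals {X=false, Y=true}.
      branch 2.2 (add ((\lnot Y \lor V) \land X)):
        ((\lnot Y \lor V) \land X): α-rule — add (\lnot Y \lor V), X.
        (\lnot Y \lor V): β-rule — branch into \lnot Y  //  V.
          branch 2.2.1 (add \lnot Y):
            × closes — contains both Y and \lnot Y.
          branch 2.2.2 (add V):
            ○ open, literals {V=true, X=true, Y=true}.
1 branch closed, 6 open.
An open branch gives a countermodel: V=true, Y=true (unmentioned atoms arbitrary); under it the original formula is false.

Not valid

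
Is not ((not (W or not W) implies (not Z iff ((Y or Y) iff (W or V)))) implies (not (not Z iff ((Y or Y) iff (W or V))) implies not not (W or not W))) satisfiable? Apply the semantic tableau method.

Unsatisfiable

Initial set: {not ((not (W or not W) implies (not Z iff ((Y or Y) iff (W or V)))) implies (not (not Z iff ((Y or Y) iff (W or V))) implies not not (W or not W)))}.
not ((not (W or not W) implies (not Z iff ((Y or Y) iff (W or V)))) implies (not (not Z iff ((Y or Y) iff (W or V))) implies not not (W or not W))): α-rule — add (not (W or not W) implies (not Z iff ((Y or Y) iff (W or V)))), not (not (not Z iff ((Y or Y) iff (W or V))) implies not not (W or not W)).
not (not (not Z iff ((Y or Y) iff (W or V))) implies not not (W or not W)): α-rule — add not (not Z iff ((Y or Y) iff (W or V))), not not not (W or not W).
not not not (W or not W): drop double negation, giving not (W or not W).
not (W or not W): α-rule — add not W, not not W.
× closes — contains both W and not W.
All 1 branch closes.
Every branch closed; the formula is unsatisfiable.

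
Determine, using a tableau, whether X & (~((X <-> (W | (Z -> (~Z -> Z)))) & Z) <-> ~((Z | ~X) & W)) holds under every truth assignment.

Not valid

Assume the negation and expand:
Initial set: {~(X & (~((X <-> (W | (Z -> (~Z -> Z)))) & Z) <-> ~((Z | ~X) & W)))}.
~(X & (~((X <-> (W | (Z -> (~Z -> Z)))) & Z) <-> ~((Z | ~X) & W))): β-rule — branch into ~X  //  ~(~((X <-> (W | (Z -> (~Z -> Z)))) & Z) <-> ~((Z | ~X) & W)).
  branch 1 (add ~X):
    ○ open, literals {X=false}.
  branch 2 (add ~(~((X <-> (W | (Z -> (~Z -> Z)))) & Z) <-> ~((Z | ~X) & W))):
    ~(~((X <-> (W | (Z -> (~Z -> Z)))) & Z) <-> ~((Z | ~X) & W)): β-rule — branch into ~((X <-> (W | (Z -> (~Z -> Z)))) & Z), ~~((Z | ~X) & W)  //  ~~((X <-> (W | (Z -> (~Z -> Z)))) & Z), ~((Z | ~X) & W).
      branch 2.1 (add ~((X <-> (W | (Z -> (~Z -> Z)))) & Z), ~~((Z | ~X) & W)):
        ~~((Z | ~X) & W): α-rule — add (Z | ~X), W.
        ~((X <-> (W | (Z -> (~Z -> Z)))) & Z): β-rule — branch into ~(X <-> (W | (Z -> (~Z -> Z))))  //  ~Z.
          branch 2.1.1 (add ~(X <-> (W | (Z -> (~Z -> Z))))):
            (Z | ~X): β-rule — branch into Z  //  ~X.
              branch 2.1.1.1 (add Z):
                ~(X <-> (W | (Z -> (~Z -> Z)))): β-rule — branch into X, ~(W | (Z -> (~Z -> Z)))  //  ~X, (W | (Z -> (~Z -> Z))).
                  branch 2.1.1.1.1 (add X, ~(W | (Z -> (~Z -> Z)))):
                    ~(W | (Z -> (~Z -> Z))): α-rule — add ~W, ~(Z -> (~Z -> Z)).
                    × closes — contains both W and ~W.
                  branch 2.1.1.1.2 (add ~X, (W | (Z -> (~Z -> Z)))):
                    (W | (Z -> (~Z -> Z))): β-rule — branch into W  //  (Z -> (~Z -> Z)).
                      branch 2.1.1.1.2.1 (add W):
                        ○ open, literals {W=true, X=false, Z=true}.
                      branch 2.1.1.1.2.2 (add (Z -> (~Z -> Z))):
                        (Z -> (~Z -> Z)): β-rule — branch into ~Z  //  (~Z -> Z).
                          branch 2.1.1.1.2.2.1 (add ~Z):
                            × closes — contains both Z and ~Z.
                          branch 2.1.1.1.2.2.2 (add (~Z -> Z)):
                            (~Z -> Z): β-rule — branch into ~~Z  //  Z.
                              branch 2.1.1.1.2.2.2.1 (add ~~Z):
                                ○ open, literals {W=true, X=false, Z=true}.
                              branch 2.1.1.1.2.2.2.2 (add Z):
                                ○ open, literals {W=true, X=false, Z=true}.
              branch 2.1.1.2 (add ~X):
                ~(X <-> (W | (Z -> (~Z -> Z)))): β-rule — branch into X, ~(W | (Z -> (~Z -> Z)))  //  ~X, (W | (Z -> (~Z -> Z))).
                  branch 2.1.1.2.1 (add X, ~(W | (Z -> (~Z -> Z)))):
                    × closes — contains both X and ~X.
                  branch 2.1.1.2.2 (add ~X, (W | (Z -> (~Z -> Z)))):
                    (W | (Z -> (~Z -> Z))): β-rule — branch into W  //  (Z -> (~Z -> Z)).
                      branch 2.1.1.2.2.1 (add W):
                        ○ open, literals {W=true, X=false}.
                      branch 2.1.1.2.2.2 (add (Z -> (~Z -> Z))):
                        (Z -> (~Z -> Z)): β-rule — branch into ~Z  //  (~Z -> Z).
                          branch 2.1.1.2.2.2.1 (add ~Z):
                            ○ open, literals {W=true, X=false, Z=false}.
                          branch 2.1.1.2.2.2.2 (add (~Z -> Z)):
                            (~Z -> Z): β-rule — branch into ~~Z  //  Z.
                              branch 2.1.1.2.2.2.2.1 (add ~~Z):
                                ○ open, literals {W=true, X=false, Z=true}.
                              branch 2.1.1.2.2.2.2.2 (add Z):
                                ○ open, literals {W=true, X=false, Z=true}.
          branch 2.1.2 (add ~Z):
            (Z | ~X): β-rule — branch into Z  //  ~X.
              branch 2.1.2.1 (add Z):
                × closes — contains both Z and ~Z.
              branch 2.1.2.2 (add ~X):
                ○ open, literals {W=true, X=false, Z=false}.
      branch 2.2 (add ~~((X <-> (W | (Z -> (~Z -> Z)))) & Z), ~((Z | ~X) & W)):
        ~~((X <-> (W | (Z -> (~Z -> Z)))) & Z): α-rule — add (X <-> (W | (Z -> (~Z -> Z)))), Z.
        ~((Z | ~X) & W): β-rule — branch into ~(Z | ~X)  //  ~W.
          branch 2.2.1 (add ~(Z | ~X)):
            ~(Z | ~X): α-rule — add ~Z, ~~X.
            × closes — contains both Z and ~Z.
          branch 2.2.2 (add ~W):
            (X <-> (W | (Z -> (~Z -> Z)))): β-rule — branch into X, (W | (Z -> (~Z -> Z)))  //  ~X, ~(W | (Z -> (~Z -> Z))).
              branch 2.2.2.1 (add X, (W | (Z -> (~Z -> Z)))):
                (W | (Z -> (~Z -> Z))): β-rule — branch into W  //  (Z -> (~Z -> Z)).
                  branch 2.2.2.1.1 (add W):
                    × closes — contains both W and ~W.
                  branch 2.2.2.1.2 (add (Z -> (~Z -> Z))):
                    (Z -> (~Z -> Z)): β-rule — branch into ~Z  //  (~Z -> Z).
                      branch 2.2.2.1.2.1 (add ~Z):
                        × closes — contains both Z and ~Z.
                      branch 2.2.2.1.2.2 (add (~Z -> Z)):
                        (~Z -> Z): β-rule — branch into ~~Z  //  Z.
                          branch 2.2.2.1.2.2.1 (add ~~Z):
                            ○ open, literals {W=false, X=true, Z=true}.
                          branch 2.2.2.1.2.2.2 (add Z):
                            ○ open, literals {W=false, X=true, Z=true}.
              branch 2.2.2.2 (add ~X, ~(W | (Z -> (~Z -> Z)))):
                ~(W | (Z -> (~Z -> Z))): α-rule — add ~W, ~(Z -> (~Z -> Z)).
                ~(Z -> (~Z -> Z)): α-rule — add Z, ~(~Z -> Z).
                ~(~Z -> Z): α-rule — add ~Z, ~Z.
                × closes — contains both Z and ~Z.
8 branches closed, 11 open.
An open branch gives a countermodel: X=false (unmentioned atoms arbitrary); under it the original formula is false.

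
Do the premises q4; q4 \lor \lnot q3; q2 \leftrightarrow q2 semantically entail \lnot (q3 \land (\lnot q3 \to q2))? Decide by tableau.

Initial set: {q4; (q4 \lor \lnot q3); (q2 \leftrightarrow q2); \lnot \lnot (q3 \land (\lnot q3 \to q2))}.
\lnot \lnot (q3 \land (\lnot q3 \to q2)): α-rule — add q3, (\lnot q3 \to q2).
(q4 \lor \lnot q3): β-rule — branch into q4  //  \lnot q3.
  branch 1 (add q4):
    (q2 \leftrightarrow q2): β-rule — branch into q2, q2  //  \lnot q2, \lnot q2.
      branch 1.1 (add q2, q2):
        (\lnot q3 \to q2): β-rule — branch into \lnot \lnot q3  //  q2.
          branch 1.1.1 (add \lnot \lnot q3):
            ○ open, literals {q2=1, q3=1, q4=1}.
          branch 1.1.2 (add q2):
            ○ open, literals {q2=1, q3=1, q4=1}.
      branch 1.2 (add \lnot q2, \lnot q2):
        (\lnot q3 \to q2): β-rule — branch into \lnot \lnot q3  //  q2.
          branch 1.2.1 (add \lnot \lnot q3):
            ○ open, literals {q2=0, q3=1, q4=1}.
          branch 1.2.2 (add q2):
            × closes — contains both q2 and \lnot q2.
  branch 2 (add \lnot q3):
    × closes — contains both q3 and \lnot q3.
2 branches closed, 3 open.
An open branch gives a countermodel: q2=1, q3=1, q4=1 (unmentioned atoms arbitrary); the premises hold there but the conclusion fails.

No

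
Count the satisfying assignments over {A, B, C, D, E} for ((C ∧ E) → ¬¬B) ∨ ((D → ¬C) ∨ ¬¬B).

30

Initial set: {(((C ∧ E) → ¬¬B) ∨ ((D → ¬C) ∨ ¬¬B))}.
(((C ∧ E) → ¬¬B) ∨ ((D → ¬C) ∨ ¬¬B)): β-rule — branch into ((C ∧ E) → ¬¬B)  //  ((D → ¬C) ∨ ¬¬B).
  branch 1 (add ((C ∧ E) → ¬¬B)):
    ((C ∧ E) → ¬¬B): β-rule — branch into ¬(C ∧ E)  //  ¬¬B.
      branch 1.1 (add ¬(C ∧ E)):
        ¬(C ∧ E): β-rule — branch into ¬C  //  ¬E.
          branch 1.1.1 (add ¬C):
            ○ open, literals {C=0}.
          branch 1.1.2 (add ¬E):
            ○ open, literals {E=0}.
      branch 1.2 (add ¬¬B):
        ¬¬B: drop double negation, giving B.
        ○ open, literals {B=1}.
  branch 2 (add ((D → ¬C) ∨ ¬¬B)):
    ((D → ¬C) ∨ ¬¬B): β-rule — branch into (D → ¬C)  //  ¬¬B.
      branch 2.1 (add (D → ¬C)):
        (D → ¬C): β-rule — branch into ¬D  //  ¬C.
          branch 2.1.1 (add ¬D):
            ○ open, literals {D=0}.
          branch 2.1.2 (add ¬C):
            ○ open, literals {C=0}.
      branch 2.2 (add ¬¬B):
        ¬¬B: drop double negation, giving B.
        ○ open, literals {B=1}.
0 branches closed, 6 open.
Each open branch fixes some atoms; the unmentioned ones are free. Counting distinct full assignments: branch {C=0} (A, B, D, E) contributes 16 new; branch {E=0} (A, B, C, D) contributes 8 new; branch {B=1} (A, C, D, E) contributes 4 new; branch {D=0} (A, B, C, E) contributes 2 new; branch {C=0} (A, B, D, E) contributes 0 new; branch {B=1} (A, C, D, E) contributes 0 new. Total: 30.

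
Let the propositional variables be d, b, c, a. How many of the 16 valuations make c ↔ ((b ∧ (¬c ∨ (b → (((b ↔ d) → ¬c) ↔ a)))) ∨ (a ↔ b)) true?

Initial set: {(c ↔ ((b ∧ (¬c ∨ (b → (((b ↔ d) → ¬c) ↔ a)))) ∨ (a ↔ b)))}.
(c ↔ ((b ∧ (¬c ∨ (b → (((b ↔ d) → ¬c) ↔ a)))) ∨ (a ↔ b))): β-rule — branch into c, ((b ∧ (¬c ∨ (b → (((b ↔ d) → ¬c) ↔ a)))) ∨ (a ↔ b))  //  ¬c, ¬((b ∧ (¬c ∨ (b → (((b ↔ d) → ¬c) ↔ a)))) ∨ (a ↔ b)).
  branch 1 (add c, ((b ∧ (¬c ∨ (b → (((b ↔ d) → ¬c) ↔ a)))) ∨ (a ↔ b))):
    ((b ∧ (¬c ∨ (b → (((b ↔ d) → ¬c) ↔ a)))) ∨ (a ↔ b)): β-rule — branch into (b ∧ (¬c ∨ (b → (((b ↔ d) → ¬c) ↔ a))))  //  (a ↔ b).
      branch 1.1 (add (b ∧ (¬c ∨ (b → (((b ↔ d) → ¬c) ↔ a))))):
        (b ∧ (¬c ∨ (b → (((b ↔ d) → ¬c) ↔ a)))): α-rule — add b, (¬c ∨ (b → (((b ↔ d) → ¬c) ↔ a))).
        (¬c ∨ (b → (((b ↔ d) → ¬c) ↔ a))): β-rule — branch into ¬c  //  (b → (((b ↔ d) → ¬c) ↔ a)).
          branch 1.1.1 (add ¬c):
            × closes — contains both c and ¬c.
          branch 1.1.2 (add (b → (((b ↔ d) → ¬c) ↔ a))):
            (b → (((b ↔ d) → ¬c) ↔ a)): β-rule — branch into ¬b  //  (((b ↔ d) → ¬c) ↔ a).
              branch 1.1.2.1 (add ¬b):
                × closes — contains both b and ¬b.
              branch 1.1.2.2 (add (((b ↔ d) → ¬c) ↔ a)):
                (((b ↔ d) → ¬c) ↔ a): β-rule — branch into ((b ↔ d) → ¬c), a  //  ¬((b ↔ d) → ¬c), ¬a.
                  branch 1.1.2.2.1 (add ((b ↔ d) → ¬c), a):
                    ((b ↔ d) → ¬c): β-rule — branch into ¬(b ↔ d)  //  ¬c.
                      branch 1.1.2.2.1.1 (add ¬(b ↔ d)):
                        ¬(b ↔ d): β-rule — branch into b, ¬d  //  ¬b, d.
                          branch 1.1.2.2.1.1.1 (add b, ¬d):
                            ○ open, literals {a=T, b=T, c=T, d=F}.
                          branch 1.1.2.2.1.1.2 (add ¬b, d):
                            × closes — contains both b and ¬b.
                      branch 1.1.2.2.1.2 (add ¬c):
                        × closes — contains both c and ¬c.
                  branch 1.1.2.2.2 (add ¬((b ↔ d) → ¬c), ¬a):
                    ¬((b ↔ d) → ¬c): α-rule — add (b ↔ d), ¬¬c.
                    (b ↔ d): β-rule — branch into b, d  //  ¬b, ¬d.
                      branch 1.1.2.2.2.1 (add b, d):
                        ○ open, literals {a=F, b=T, c=T, d=T}.
                      branch 1.1.2.2.2.2 (add ¬b, ¬d):
                        × closes — contains both b and ¬b.
      branch 1.2 (add (a ↔ b)):
        (a ↔ b): β-rule — branch into a, b  //  ¬a, ¬b.
          branch 1.2.1 (add a, b):
            ○ open, literals {a=T, b=T, c=T}.
          branch 1.2.2 (add ¬a, ¬b):
            ○ open, literals {a=F, b=F, c=T}.
  branch 2 (add ¬c, ¬((b ∧ (¬c ∨ (b → (((b ↔ d) → ¬c) ↔ a)))) ∨ (a ↔ b))):
    ¬((b ∧ (¬c ∨ (b → (((b ↔ d) → ¬c) ↔ a)))) ∨ (a ↔ b)): α-rule — add ¬(b ∧ (¬c ∨ (b → (((b ↔ d) → ¬c) ↔ a)))), ¬(a ↔ b).
    ¬(b ∧ (¬c ∨ (b → (((b ↔ d) → ¬c) ↔ a)))): β-rule — branch into ¬b  //  ¬(¬c ∨ (b → (((b ↔ d) → ¬c) ↔ a))).
      branch 2.1 (add ¬b):
        ¬(a ↔ b): β-rule — branch into a, ¬b  //  ¬a, b.
          branch 2.1.1 (add a, ¬b):
            ○ open, literals {a=T, b=F, c=F}.
          branch 2.1.2 (add ¬a, b):
            × closes — contains both b and ¬b.
      branch 2.2 (add ¬(¬c ∨ (b → (((b ↔ d) → ¬c) ↔ a)))):
        ¬(¬c ∨ (b → (((b ↔ d) → ¬c) ↔ a))): α-rule — add ¬¬c, ¬(b → (((b ↔ d) → ¬c) ↔ a)).
        × closes — contains both c and ¬c.
7 branches closed, 5 open.
Each open branch fixes some atoms; the unmentioned ones are free. Counting distinct full assignments: branch {a=T, b=T, c=T, d=F} (none free) contributes 1 new; branch {a=F, b=T, c=T, d=T} (none free) contributes 1 new; branch {a=T, b=T, c=T} (d) contributes 1 new; branch {a=F, b=F, c=T} (d) contributes 2 new; branch {a=T, b=F, c=F} (d) contributes 2 new. Total: 7.

7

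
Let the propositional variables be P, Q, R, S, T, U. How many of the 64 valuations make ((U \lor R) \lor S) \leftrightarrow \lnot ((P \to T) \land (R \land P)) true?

48

Initial set: {T (((U \lor R) \lor S) \leftrightarrow \lnot ((P \to T) \land (R \land P)))}.
T (((U \lor R) \lor S) \leftrightarrow \lnot ((P \to T) \land (R \land P))): β-rule — branch into T ((U \lor R) \lor S), T \lnot ((P \to T) \land (R \land P))  //  F ((U \lor R) \lor S), F \lnot ((P \to T) \land (R \land P)).
  branch 1 (add T ((U \lor R) \lor S), T \lnot ((P \to T) \land (R \land P))):
    T ((U \lor R) \lor S): β-rule — branch into T (U \lor R)  //  T S.
      branch 1.1 (add T (U \lor R)):
        T \lnot ((P \to T) \land (R \land P)): β-rule — branch into F (P \to T)  //  F (R \land P).
          branch 1.1.1 (add F (P \to T)):
            F (P \to T): α-rule — add T P, F T.
            T (U \lor R): β-rule — branch into T U  //  T R.
              branch 1.1.1.1 (add T U):
                ○ open, literals {P=1, T=0, U=1}.
              branch 1.1.1.2 (add T R):
                ○ open, literals {P=1, R=1, T=0}.
          branch 1.1.2 (add F (R \land P)):
            T (U \lor R): β-rule — branch into T U  //  T R.
              branch 1.1.2.1 (add T U):
                F (R \land P): β-rule — branch into F R  //  F P.
                  branch 1.1.2.1.1 (add F R):
                    ○ open, literals {R=0, U=1}.
                  branch 1.1.2.1.2 (add F P):
                    ○ open, literals {P=0, U=1}.
              branch 1.1.2.2 (add T R):
                F (R \land P): β-rule — branch into F R  //  F P.
                  branch 1.1.2.2.1 (add F R):
                    × closes — contains both R and \lnot R.
                  branch 1.1.2.2.2 (add F P):
                    ○ open, literals {P=0, R=1}.
      branch 1.2 (add T S):
        T \lnot ((P \to T) \land (R \land P)): β-rule — branch into F (P \to T)  //  F (R \land P).
          branch 1.2.1 (add F (P \to T)):
            F (P \to T): α-rule — add T P, F T.
            ○ open, literals {P=1, S=1, T=0}.
          branch 1.2.2 (add F (R \land P)):
            F (R \land P): β-rule — branch into F R  //  F P.
              branch 1.2.2.1 (add F R):
                ○ open, literals {R=0, S=1}.
              branch 1.2.2.2 (add F P):
                ○ open, literals {P=0, S=1}.
  branch 2 (add F ((U \lor R) \lor S), F \lnot ((P \to T) \land (R \land P))):
    F ((U \lor R) \lor S): α-rule — add F (U \lor R), F S.
    F \lnot ((P \to T) \land (R \land P)): α-rule — add T (P \to T), T (R \land P).
    F (U \lor R): α-rule — add F U, F R.
    T (R \land P): α-rule — add T R, T P.
    × closes — contains both R and \lnot R.
2 branches closed, 8 open.
Each open branch fixes some atoms; the unmentioned ones are free. Counting distinct full assignments: branch {P=1, T=0, U=1} (Q, R, S) contributes 8 new; branch {P=1, R=1, T=0} (Q, S, U) contributes 4 new; branch {R=0, U=1} (P, Q, S, T) contributes 12 new; branch {P=0, U=1} (Q, R, S, T) contributes 8 new; branch {P=0, R=1} (Q, S, T, U) contributes 8 new; branch {P=1, S=1, T=0} (Q, R, U) contributes 2 new; branch {R=0, S=1} (P, Q, T, U) contributes 6 new; branch {P=0, S=1} (Q, R, T, U) contributes 0 new. Total: 48.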